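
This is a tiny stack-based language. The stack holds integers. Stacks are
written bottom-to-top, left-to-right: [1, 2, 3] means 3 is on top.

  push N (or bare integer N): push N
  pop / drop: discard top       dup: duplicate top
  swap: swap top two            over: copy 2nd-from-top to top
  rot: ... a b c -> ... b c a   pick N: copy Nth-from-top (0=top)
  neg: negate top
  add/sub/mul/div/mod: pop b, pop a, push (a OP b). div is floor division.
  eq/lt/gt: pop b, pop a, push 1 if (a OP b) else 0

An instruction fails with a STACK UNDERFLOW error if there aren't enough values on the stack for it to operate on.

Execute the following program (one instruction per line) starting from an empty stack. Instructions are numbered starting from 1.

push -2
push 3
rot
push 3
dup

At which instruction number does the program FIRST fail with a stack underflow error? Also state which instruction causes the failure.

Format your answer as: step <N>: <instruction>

Answer: step 3: rot

Derivation:
Step 1 ('push -2'): stack = [-2], depth = 1
Step 2 ('push 3'): stack = [-2, 3], depth = 2
Step 3 ('rot'): needs 3 value(s) but depth is 2 — STACK UNDERFLOW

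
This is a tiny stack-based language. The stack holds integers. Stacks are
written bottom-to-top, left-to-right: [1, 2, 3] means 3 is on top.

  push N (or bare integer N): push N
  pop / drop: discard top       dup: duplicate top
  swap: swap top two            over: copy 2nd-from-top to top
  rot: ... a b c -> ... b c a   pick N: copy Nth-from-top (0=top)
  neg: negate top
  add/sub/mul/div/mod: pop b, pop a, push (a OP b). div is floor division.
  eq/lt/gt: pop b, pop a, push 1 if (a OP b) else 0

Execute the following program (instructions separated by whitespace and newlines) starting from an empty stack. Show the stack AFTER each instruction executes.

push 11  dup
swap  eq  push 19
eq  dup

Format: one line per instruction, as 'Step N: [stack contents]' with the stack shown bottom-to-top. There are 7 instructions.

Step 1: [11]
Step 2: [11, 11]
Step 3: [11, 11]
Step 4: [1]
Step 5: [1, 19]
Step 6: [0]
Step 7: [0, 0]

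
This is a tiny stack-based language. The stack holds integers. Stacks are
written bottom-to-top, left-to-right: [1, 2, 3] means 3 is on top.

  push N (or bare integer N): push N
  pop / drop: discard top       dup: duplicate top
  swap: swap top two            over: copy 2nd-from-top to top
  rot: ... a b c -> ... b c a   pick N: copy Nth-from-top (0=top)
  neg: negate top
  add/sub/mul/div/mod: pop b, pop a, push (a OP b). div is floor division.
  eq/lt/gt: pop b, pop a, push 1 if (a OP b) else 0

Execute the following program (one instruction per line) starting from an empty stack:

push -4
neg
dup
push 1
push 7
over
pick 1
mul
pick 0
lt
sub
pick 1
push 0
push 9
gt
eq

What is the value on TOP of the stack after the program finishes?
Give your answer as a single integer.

Answer: 0

Derivation:
After 'push -4': [-4]
After 'neg': [4]
After 'dup': [4, 4]
After 'push 1': [4, 4, 1]
After 'push 7': [4, 4, 1, 7]
After 'over': [4, 4, 1, 7, 1]
After 'pick 1': [4, 4, 1, 7, 1, 7]
After 'mul': [4, 4, 1, 7, 7]
After 'pick 0': [4, 4, 1, 7, 7, 7]
After 'lt': [4, 4, 1, 7, 0]
After 'sub': [4, 4, 1, 7]
After 'pick 1': [4, 4, 1, 7, 1]
After 'push 0': [4, 4, 1, 7, 1, 0]
After 'push 9': [4, 4, 1, 7, 1, 0, 9]
After 'gt': [4, 4, 1, 7, 1, 0]
After 'eq': [4, 4, 1, 7, 0]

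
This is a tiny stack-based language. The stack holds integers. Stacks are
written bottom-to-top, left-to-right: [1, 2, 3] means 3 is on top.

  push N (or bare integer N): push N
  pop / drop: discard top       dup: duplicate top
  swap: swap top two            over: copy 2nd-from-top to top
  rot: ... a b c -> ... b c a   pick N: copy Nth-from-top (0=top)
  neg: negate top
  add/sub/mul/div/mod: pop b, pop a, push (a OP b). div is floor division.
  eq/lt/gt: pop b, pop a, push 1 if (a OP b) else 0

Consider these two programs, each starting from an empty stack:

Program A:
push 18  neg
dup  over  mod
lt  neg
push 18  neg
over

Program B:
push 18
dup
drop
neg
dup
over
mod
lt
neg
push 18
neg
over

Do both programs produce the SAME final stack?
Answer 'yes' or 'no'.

Program A trace:
  After 'push 18': [18]
  After 'neg': [-18]
  After 'dup': [-18, -18]
  After 'over': [-18, -18, -18]
  After 'mod': [-18, 0]
  After 'lt': [1]
  After 'neg': [-1]
  After 'push 18': [-1, 18]
  After 'neg': [-1, -18]
  After 'over': [-1, -18, -1]
Program A final stack: [-1, -18, -1]

Program B trace:
  After 'push 18': [18]
  After 'dup': [18, 18]
  After 'drop': [18]
  After 'neg': [-18]
  After 'dup': [-18, -18]
  After 'over': [-18, -18, -18]
  After 'mod': [-18, 0]
  After 'lt': [1]
  After 'neg': [-1]
  After 'push 18': [-1, 18]
  After 'neg': [-1, -18]
  After 'over': [-1, -18, -1]
Program B final stack: [-1, -18, -1]
Same: yes

Answer: yes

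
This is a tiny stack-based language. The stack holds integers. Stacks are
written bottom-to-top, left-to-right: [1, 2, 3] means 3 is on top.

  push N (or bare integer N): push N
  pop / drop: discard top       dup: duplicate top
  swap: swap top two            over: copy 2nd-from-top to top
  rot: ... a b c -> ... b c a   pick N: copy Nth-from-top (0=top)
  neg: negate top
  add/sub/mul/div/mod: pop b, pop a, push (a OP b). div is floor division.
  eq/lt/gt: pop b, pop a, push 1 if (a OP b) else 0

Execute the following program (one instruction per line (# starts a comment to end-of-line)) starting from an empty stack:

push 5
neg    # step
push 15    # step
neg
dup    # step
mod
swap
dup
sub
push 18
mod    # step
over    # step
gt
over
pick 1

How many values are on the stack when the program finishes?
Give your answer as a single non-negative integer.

Answer: 4

Derivation:
After 'push 5': stack = [5] (depth 1)
After 'neg': stack = [-5] (depth 1)
After 'push 15': stack = [-5, 15] (depth 2)
After 'neg': stack = [-5, -15] (depth 2)
After 'dup': stack = [-5, -15, -15] (depth 3)
After 'mod': stack = [-5, 0] (depth 2)
After 'swap': stack = [0, -5] (depth 2)
After 'dup': stack = [0, -5, -5] (depth 3)
After 'sub': stack = [0, 0] (depth 2)
After 'push 18': stack = [0, 0, 18] (depth 3)
After 'mod': stack = [0, 0] (depth 2)
After 'over': stack = [0, 0, 0] (depth 3)
After 'gt': stack = [0, 0] (depth 2)
After 'over': stack = [0, 0, 0] (depth 3)
After 'pick 1': stack = [0, 0, 0, 0] (depth 4)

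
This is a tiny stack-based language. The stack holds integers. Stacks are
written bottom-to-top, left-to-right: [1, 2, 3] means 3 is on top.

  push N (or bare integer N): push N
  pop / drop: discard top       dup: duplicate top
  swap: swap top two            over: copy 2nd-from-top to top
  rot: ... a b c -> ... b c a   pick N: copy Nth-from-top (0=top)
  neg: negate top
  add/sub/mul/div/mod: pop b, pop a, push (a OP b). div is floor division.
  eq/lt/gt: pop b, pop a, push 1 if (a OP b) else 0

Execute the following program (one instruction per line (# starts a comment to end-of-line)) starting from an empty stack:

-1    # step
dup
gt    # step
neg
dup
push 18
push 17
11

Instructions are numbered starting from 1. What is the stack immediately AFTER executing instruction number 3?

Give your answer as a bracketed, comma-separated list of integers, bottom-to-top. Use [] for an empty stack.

Step 1 ('-1'): [-1]
Step 2 ('dup'): [-1, -1]
Step 3 ('gt'): [0]

Answer: [0]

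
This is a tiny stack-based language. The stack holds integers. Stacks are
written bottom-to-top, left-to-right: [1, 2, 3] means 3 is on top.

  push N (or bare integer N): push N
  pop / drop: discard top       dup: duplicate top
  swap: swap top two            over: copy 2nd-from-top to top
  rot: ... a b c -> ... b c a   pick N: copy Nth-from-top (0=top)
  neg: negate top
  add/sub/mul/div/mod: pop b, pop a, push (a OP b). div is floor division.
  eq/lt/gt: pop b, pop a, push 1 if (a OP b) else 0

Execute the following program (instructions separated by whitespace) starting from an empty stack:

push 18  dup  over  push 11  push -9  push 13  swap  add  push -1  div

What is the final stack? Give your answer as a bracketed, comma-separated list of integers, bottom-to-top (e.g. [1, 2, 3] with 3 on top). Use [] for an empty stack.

After 'push 18': [18]
After 'dup': [18, 18]
After 'over': [18, 18, 18]
After 'push 11': [18, 18, 18, 11]
After 'push -9': [18, 18, 18, 11, -9]
After 'push 13': [18, 18, 18, 11, -9, 13]
After 'swap': [18, 18, 18, 11, 13, -9]
After 'add': [18, 18, 18, 11, 4]
After 'push -1': [18, 18, 18, 11, 4, -1]
After 'div': [18, 18, 18, 11, -4]

Answer: [18, 18, 18, 11, -4]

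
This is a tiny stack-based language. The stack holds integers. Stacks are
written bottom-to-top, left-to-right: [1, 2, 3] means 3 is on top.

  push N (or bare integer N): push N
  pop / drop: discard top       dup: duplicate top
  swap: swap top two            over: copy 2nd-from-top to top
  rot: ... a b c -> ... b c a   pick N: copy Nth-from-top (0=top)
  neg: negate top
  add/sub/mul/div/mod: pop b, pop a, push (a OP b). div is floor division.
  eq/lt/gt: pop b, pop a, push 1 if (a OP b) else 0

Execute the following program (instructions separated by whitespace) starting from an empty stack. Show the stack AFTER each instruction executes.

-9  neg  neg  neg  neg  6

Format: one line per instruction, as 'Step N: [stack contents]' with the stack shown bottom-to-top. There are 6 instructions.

Step 1: [-9]
Step 2: [9]
Step 3: [-9]
Step 4: [9]
Step 5: [-9]
Step 6: [-9, 6]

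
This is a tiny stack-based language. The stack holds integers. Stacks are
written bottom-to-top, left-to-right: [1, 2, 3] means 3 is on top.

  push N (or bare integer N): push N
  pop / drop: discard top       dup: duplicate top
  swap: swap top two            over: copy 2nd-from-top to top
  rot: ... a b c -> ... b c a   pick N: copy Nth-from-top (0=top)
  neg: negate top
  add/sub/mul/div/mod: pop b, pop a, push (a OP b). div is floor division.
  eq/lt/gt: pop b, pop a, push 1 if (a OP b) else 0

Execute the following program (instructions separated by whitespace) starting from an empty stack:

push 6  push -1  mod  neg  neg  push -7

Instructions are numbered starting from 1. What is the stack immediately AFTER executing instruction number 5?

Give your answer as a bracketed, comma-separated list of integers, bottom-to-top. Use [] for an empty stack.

Answer: [0]

Derivation:
Step 1 ('push 6'): [6]
Step 2 ('push -1'): [6, -1]
Step 3 ('mod'): [0]
Step 4 ('neg'): [0]
Step 5 ('neg'): [0]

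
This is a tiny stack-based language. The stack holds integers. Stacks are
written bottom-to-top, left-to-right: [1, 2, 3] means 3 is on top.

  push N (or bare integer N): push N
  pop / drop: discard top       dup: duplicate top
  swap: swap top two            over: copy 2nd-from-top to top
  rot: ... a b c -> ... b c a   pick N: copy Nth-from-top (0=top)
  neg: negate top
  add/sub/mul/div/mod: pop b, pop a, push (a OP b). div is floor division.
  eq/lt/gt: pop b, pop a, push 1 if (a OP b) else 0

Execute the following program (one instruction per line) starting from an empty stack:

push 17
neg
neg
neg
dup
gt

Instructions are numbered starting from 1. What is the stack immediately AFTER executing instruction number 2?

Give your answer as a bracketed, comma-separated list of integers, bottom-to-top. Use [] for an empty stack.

Step 1 ('push 17'): [17]
Step 2 ('neg'): [-17]

Answer: [-17]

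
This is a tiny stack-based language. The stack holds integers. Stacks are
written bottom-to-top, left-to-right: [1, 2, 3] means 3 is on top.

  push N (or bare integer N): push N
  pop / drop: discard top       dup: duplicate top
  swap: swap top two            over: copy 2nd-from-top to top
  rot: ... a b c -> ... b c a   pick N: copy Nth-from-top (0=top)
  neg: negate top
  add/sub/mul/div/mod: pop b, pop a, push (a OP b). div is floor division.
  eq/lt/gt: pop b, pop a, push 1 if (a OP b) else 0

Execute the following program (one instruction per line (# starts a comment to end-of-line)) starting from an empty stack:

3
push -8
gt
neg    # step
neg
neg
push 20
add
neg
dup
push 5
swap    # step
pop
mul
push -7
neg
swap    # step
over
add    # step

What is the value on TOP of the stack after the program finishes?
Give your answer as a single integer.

After 'push 3': [3]
After 'push -8': [3, -8]
After 'gt': [1]
After 'neg': [-1]
After 'neg': [1]
After 'neg': [-1]
After 'push 20': [-1, 20]
After 'add': [19]
After 'neg': [-19]
After 'dup': [-19, -19]
After 'push 5': [-19, -19, 5]
After 'swap': [-19, 5, -19]
After 'pop': [-19, 5]
After 'mul': [-95]
After 'push -7': [-95, -7]
After 'neg': [-95, 7]
After 'swap': [7, -95]
After 'over': [7, -95, 7]
After 'add': [7, -88]

Answer: -88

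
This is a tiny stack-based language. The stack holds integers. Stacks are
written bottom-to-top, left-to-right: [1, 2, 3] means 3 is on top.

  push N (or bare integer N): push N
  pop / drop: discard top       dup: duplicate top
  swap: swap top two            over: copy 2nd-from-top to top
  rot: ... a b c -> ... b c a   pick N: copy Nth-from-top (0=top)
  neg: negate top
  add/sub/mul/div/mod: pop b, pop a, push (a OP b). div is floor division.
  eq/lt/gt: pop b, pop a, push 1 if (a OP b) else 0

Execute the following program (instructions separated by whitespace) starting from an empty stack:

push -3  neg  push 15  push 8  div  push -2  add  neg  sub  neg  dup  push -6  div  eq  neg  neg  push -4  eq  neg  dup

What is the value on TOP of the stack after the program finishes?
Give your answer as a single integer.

Answer: 0

Derivation:
After 'push -3': [-3]
After 'neg': [3]
After 'push 15': [3, 15]
After 'push 8': [3, 15, 8]
After 'div': [3, 1]
After 'push -2': [3, 1, -2]
After 'add': [3, -1]
After 'neg': [3, 1]
After 'sub': [2]
After 'neg': [-2]
After 'dup': [-2, -2]
After 'push -6': [-2, -2, -6]
After 'div': [-2, 0]
After 'eq': [0]
After 'neg': [0]
After 'neg': [0]
After 'push -4': [0, -4]
After 'eq': [0]
After 'neg': [0]
After 'dup': [0, 0]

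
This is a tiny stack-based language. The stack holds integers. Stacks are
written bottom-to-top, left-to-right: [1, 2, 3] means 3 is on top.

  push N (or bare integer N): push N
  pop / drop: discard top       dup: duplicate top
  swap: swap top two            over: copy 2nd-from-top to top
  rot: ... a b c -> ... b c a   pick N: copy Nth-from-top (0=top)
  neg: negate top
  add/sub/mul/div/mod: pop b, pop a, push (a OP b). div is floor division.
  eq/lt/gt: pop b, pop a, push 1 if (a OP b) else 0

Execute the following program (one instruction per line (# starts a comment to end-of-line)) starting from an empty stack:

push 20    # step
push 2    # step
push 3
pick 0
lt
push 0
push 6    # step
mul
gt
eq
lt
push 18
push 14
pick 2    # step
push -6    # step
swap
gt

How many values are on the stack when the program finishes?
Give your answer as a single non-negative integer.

Answer: 4

Derivation:
After 'push 20': stack = [20] (depth 1)
After 'push 2': stack = [20, 2] (depth 2)
After 'push 3': stack = [20, 2, 3] (depth 3)
After 'pick 0': stack = [20, 2, 3, 3] (depth 4)
After 'lt': stack = [20, 2, 0] (depth 3)
After 'push 0': stack = [20, 2, 0, 0] (depth 4)
After 'push 6': stack = [20, 2, 0, 0, 6] (depth 5)
After 'mul': stack = [20, 2, 0, 0] (depth 4)
After 'gt': stack = [20, 2, 0] (depth 3)
After 'eq': stack = [20, 0] (depth 2)
After 'lt': stack = [0] (depth 1)
After 'push 18': stack = [0, 18] (depth 2)
After 'push 14': stack = [0, 18, 14] (depth 3)
After 'pick 2': stack = [0, 18, 14, 0] (depth 4)
After 'push -6': stack = [0, 18, 14, 0, -6] (depth 5)
After 'swap': stack = [0, 18, 14, -6, 0] (depth 5)
After 'gt': stack = [0, 18, 14, 0] (depth 4)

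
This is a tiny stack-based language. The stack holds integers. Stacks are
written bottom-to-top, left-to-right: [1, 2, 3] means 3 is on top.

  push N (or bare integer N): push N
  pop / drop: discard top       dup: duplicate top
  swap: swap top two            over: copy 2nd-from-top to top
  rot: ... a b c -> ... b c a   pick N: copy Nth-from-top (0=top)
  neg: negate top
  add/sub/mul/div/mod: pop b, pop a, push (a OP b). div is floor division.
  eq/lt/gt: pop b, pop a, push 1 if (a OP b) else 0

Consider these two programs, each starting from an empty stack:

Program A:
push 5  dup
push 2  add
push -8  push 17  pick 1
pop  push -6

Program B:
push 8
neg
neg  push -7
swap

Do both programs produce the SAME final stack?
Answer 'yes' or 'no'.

Program A trace:
  After 'push 5': [5]
  After 'dup': [5, 5]
  After 'push 2': [5, 5, 2]
  After 'add': [5, 7]
  After 'push -8': [5, 7, -8]
  After 'push 17': [5, 7, -8, 17]
  After 'pick 1': [5, 7, -8, 17, -8]
  After 'pop': [5, 7, -8, 17]
  After 'push -6': [5, 7, -8, 17, -6]
Program A final stack: [5, 7, -8, 17, -6]

Program B trace:
  After 'push 8': [8]
  After 'neg': [-8]
  After 'neg': [8]
  After 'push -7': [8, -7]
  After 'swap': [-7, 8]
Program B final stack: [-7, 8]
Same: no

Answer: no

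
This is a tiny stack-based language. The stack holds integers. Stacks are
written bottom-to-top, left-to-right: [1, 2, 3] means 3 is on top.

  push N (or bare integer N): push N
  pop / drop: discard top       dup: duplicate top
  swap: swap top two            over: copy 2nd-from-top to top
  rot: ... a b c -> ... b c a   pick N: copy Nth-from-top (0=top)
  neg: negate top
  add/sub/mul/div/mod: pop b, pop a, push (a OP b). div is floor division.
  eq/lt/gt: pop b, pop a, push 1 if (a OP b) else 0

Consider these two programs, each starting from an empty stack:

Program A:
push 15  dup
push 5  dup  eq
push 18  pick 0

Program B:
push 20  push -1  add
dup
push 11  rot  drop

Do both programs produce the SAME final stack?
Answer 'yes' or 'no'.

Answer: no

Derivation:
Program A trace:
  After 'push 15': [15]
  After 'dup': [15, 15]
  After 'push 5': [15, 15, 5]
  After 'dup': [15, 15, 5, 5]
  After 'eq': [15, 15, 1]
  After 'push 18': [15, 15, 1, 18]
  After 'pick 0': [15, 15, 1, 18, 18]
Program A final stack: [15, 15, 1, 18, 18]

Program B trace:
  After 'push 20': [20]
  After 'push -1': [20, -1]
  After 'add': [19]
  After 'dup': [19, 19]
  After 'push 11': [19, 19, 11]
  After 'rot': [19, 11, 19]
  After 'drop': [19, 11]
Program B final stack: [19, 11]
Same: no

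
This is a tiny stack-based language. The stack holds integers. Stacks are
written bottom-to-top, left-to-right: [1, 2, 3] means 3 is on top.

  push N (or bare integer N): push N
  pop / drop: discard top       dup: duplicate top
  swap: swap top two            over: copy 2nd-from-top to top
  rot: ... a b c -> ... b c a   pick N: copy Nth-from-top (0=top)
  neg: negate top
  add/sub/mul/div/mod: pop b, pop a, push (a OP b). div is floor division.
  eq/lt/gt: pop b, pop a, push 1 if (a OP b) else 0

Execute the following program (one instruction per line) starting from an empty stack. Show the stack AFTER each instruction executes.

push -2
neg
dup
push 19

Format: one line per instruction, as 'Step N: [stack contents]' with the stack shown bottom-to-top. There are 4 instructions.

Step 1: [-2]
Step 2: [2]
Step 3: [2, 2]
Step 4: [2, 2, 19]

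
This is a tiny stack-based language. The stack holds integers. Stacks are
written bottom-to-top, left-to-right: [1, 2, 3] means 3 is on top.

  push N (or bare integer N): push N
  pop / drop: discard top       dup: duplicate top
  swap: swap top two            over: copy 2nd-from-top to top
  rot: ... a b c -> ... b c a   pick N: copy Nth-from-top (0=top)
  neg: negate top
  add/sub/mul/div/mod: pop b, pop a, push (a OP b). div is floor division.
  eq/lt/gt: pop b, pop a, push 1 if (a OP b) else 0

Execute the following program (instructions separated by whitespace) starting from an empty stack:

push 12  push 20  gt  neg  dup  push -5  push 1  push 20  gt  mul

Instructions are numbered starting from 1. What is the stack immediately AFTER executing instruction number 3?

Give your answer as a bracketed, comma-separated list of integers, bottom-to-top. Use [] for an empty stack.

Answer: [0]

Derivation:
Step 1 ('push 12'): [12]
Step 2 ('push 20'): [12, 20]
Step 3 ('gt'): [0]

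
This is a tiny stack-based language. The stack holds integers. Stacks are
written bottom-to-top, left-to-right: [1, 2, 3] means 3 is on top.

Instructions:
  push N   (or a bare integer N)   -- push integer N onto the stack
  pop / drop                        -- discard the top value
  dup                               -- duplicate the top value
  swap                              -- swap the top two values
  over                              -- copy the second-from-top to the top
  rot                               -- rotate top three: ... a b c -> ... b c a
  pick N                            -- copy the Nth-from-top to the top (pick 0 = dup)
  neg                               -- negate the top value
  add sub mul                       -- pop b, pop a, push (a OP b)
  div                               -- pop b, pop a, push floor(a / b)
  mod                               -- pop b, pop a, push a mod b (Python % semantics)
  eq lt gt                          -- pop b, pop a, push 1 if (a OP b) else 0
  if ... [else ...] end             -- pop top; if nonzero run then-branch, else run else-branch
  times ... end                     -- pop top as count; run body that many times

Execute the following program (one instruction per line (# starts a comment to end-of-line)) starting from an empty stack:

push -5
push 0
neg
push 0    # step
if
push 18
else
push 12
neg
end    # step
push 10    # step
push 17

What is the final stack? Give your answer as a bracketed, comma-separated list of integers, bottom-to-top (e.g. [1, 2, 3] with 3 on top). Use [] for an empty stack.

Answer: [-5, 0, -12, 10, 17]

Derivation:
After 'push -5': [-5]
After 'push 0': [-5, 0]
After 'neg': [-5, 0]
After 'push 0': [-5, 0, 0]
After 'if': [-5, 0]
After 'push 12': [-5, 0, 12]
After 'neg': [-5, 0, -12]
After 'push 10': [-5, 0, -12, 10]
After 'push 17': [-5, 0, -12, 10, 17]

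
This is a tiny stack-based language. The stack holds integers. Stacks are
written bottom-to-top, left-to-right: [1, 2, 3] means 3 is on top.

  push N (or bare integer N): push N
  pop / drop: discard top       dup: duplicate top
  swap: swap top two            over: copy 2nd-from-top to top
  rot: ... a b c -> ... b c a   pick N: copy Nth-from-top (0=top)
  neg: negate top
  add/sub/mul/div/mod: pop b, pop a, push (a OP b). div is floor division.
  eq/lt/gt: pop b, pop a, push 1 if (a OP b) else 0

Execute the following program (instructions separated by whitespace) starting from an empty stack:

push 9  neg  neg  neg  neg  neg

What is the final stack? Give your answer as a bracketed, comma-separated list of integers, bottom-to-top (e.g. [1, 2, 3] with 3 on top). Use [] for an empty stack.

After 'push 9': [9]
After 'neg': [-9]
After 'neg': [9]
After 'neg': [-9]
After 'neg': [9]
After 'neg': [-9]

Answer: [-9]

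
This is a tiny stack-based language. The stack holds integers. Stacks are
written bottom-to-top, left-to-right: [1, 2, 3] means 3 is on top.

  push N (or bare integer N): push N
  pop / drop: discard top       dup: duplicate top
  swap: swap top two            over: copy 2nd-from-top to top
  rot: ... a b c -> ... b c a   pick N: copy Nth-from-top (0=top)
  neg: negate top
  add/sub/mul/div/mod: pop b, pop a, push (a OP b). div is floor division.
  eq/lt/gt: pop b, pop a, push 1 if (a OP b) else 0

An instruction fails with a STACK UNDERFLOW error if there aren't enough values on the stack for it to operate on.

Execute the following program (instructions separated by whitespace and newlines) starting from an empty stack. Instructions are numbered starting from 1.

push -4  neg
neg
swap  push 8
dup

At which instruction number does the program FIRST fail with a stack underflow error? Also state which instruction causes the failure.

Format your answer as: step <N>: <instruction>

Step 1 ('push -4'): stack = [-4], depth = 1
Step 2 ('neg'): stack = [4], depth = 1
Step 3 ('neg'): stack = [-4], depth = 1
Step 4 ('swap'): needs 2 value(s) but depth is 1 — STACK UNDERFLOW

Answer: step 4: swap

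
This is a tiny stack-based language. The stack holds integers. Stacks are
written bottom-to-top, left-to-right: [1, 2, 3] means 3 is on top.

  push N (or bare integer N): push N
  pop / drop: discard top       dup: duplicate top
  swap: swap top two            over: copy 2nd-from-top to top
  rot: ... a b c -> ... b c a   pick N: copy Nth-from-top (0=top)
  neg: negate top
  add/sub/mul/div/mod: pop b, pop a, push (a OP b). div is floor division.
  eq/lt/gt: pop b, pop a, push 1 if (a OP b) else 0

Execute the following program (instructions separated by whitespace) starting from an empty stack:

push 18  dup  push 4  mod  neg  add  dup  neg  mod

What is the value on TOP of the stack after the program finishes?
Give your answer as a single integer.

Answer: 0

Derivation:
After 'push 18': [18]
After 'dup': [18, 18]
After 'push 4': [18, 18, 4]
After 'mod': [18, 2]
After 'neg': [18, -2]
After 'add': [16]
After 'dup': [16, 16]
After 'neg': [16, -16]
After 'mod': [0]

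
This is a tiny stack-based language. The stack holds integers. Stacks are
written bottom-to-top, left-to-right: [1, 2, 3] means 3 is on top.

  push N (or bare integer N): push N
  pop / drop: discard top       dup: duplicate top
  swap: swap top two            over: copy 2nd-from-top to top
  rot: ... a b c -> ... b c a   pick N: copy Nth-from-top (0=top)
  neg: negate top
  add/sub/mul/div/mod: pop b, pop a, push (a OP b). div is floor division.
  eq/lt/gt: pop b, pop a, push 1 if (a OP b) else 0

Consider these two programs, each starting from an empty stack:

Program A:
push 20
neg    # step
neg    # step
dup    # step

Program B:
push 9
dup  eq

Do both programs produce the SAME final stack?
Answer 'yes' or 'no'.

Program A trace:
  After 'push 20': [20]
  After 'neg': [-20]
  After 'neg': [20]
  After 'dup': [20, 20]
Program A final stack: [20, 20]

Program B trace:
  After 'push 9': [9]
  After 'dup': [9, 9]
  After 'eq': [1]
Program B final stack: [1]
Same: no

Answer: no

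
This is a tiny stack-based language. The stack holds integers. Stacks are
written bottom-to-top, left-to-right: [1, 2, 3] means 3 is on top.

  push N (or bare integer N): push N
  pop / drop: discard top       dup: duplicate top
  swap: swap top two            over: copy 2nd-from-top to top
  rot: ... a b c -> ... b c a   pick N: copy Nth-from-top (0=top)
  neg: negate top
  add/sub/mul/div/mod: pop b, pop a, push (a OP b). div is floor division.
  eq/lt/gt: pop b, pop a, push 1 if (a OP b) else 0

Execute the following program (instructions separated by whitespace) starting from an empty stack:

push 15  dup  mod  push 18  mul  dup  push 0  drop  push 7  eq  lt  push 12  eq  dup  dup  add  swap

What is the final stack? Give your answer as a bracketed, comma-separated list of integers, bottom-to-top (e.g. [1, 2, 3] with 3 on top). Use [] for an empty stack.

After 'push 15': [15]
After 'dup': [15, 15]
After 'mod': [0]
After 'push 18': [0, 18]
After 'mul': [0]
After 'dup': [0, 0]
After 'push 0': [0, 0, 0]
After 'drop': [0, 0]
After 'push 7': [0, 0, 7]
After 'eq': [0, 0]
After 'lt': [0]
After 'push 12': [0, 12]
After 'eq': [0]
After 'dup': [0, 0]
After 'dup': [0, 0, 0]
After 'add': [0, 0]
After 'swap': [0, 0]

Answer: [0, 0]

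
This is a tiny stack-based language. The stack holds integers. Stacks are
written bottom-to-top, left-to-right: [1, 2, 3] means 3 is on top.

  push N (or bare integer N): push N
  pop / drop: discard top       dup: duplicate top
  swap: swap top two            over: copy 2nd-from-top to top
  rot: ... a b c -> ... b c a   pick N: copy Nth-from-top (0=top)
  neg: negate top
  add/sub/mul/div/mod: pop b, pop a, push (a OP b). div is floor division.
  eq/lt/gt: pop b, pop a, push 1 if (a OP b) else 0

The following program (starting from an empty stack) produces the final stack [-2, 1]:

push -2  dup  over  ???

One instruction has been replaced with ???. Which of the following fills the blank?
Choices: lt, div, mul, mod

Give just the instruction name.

Stack before ???: [-2, -2, -2]
Stack after ???:  [-2, 1]
Checking each choice:
  lt: produces [-2, 0]
  div: MATCH
  mul: produces [-2, 4]
  mod: produces [-2, 0]


Answer: div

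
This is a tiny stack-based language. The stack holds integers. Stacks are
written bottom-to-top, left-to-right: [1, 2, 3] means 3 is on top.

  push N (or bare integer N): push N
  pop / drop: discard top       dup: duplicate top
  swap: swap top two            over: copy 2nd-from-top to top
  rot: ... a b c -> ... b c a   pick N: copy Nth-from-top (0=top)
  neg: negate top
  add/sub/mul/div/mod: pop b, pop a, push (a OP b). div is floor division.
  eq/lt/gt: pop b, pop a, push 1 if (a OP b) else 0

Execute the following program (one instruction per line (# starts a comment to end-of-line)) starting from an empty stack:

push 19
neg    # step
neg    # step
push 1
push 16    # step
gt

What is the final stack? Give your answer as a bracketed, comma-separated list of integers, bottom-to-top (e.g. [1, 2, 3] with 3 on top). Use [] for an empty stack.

Answer: [19, 0]

Derivation:
After 'push 19': [19]
After 'neg': [-19]
After 'neg': [19]
After 'push 1': [19, 1]
After 'push 16': [19, 1, 16]
After 'gt': [19, 0]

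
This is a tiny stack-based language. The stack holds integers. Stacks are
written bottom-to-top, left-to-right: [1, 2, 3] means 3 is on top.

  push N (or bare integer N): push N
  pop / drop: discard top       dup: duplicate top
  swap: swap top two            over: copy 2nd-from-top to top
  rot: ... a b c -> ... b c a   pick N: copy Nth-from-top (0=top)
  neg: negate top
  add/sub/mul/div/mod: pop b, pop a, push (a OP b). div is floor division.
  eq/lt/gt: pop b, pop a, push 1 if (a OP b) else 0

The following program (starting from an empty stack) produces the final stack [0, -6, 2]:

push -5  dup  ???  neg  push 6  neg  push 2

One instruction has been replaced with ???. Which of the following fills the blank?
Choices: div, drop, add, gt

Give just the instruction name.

Stack before ???: [-5, -5]
Stack after ???:  [0]
Checking each choice:
  div: produces [-1, -6, 2]
  drop: produces [5, -6, 2]
  add: produces [10, -6, 2]
  gt: MATCH


Answer: gt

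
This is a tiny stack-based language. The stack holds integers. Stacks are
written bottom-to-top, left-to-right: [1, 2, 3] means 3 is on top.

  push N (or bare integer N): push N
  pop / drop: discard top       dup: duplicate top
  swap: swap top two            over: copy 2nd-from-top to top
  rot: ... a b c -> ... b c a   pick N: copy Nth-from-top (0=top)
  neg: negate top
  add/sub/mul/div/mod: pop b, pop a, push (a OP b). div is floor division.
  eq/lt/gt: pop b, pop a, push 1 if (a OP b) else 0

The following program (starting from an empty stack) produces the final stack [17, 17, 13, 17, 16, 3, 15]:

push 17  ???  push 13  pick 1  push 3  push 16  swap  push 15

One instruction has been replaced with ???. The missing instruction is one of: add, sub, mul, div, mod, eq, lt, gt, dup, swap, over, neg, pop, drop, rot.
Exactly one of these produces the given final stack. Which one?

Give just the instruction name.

Answer: dup

Derivation:
Stack before ???: [17]
Stack after ???:  [17, 17]
The instruction that transforms [17] -> [17, 17] is: dup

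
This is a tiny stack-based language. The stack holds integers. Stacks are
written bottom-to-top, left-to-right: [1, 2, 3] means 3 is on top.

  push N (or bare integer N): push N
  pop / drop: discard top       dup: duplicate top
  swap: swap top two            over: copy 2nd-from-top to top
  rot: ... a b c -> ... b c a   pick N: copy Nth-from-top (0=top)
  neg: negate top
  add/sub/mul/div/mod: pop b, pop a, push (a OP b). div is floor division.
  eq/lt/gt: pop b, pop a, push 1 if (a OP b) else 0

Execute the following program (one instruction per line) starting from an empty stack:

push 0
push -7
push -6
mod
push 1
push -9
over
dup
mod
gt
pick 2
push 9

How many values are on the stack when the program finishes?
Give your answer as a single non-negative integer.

After 'push 0': stack = [0] (depth 1)
After 'push -7': stack = [0, -7] (depth 2)
After 'push -6': stack = [0, -7, -6] (depth 3)
After 'mod': stack = [0, -1] (depth 2)
After 'push 1': stack = [0, -1, 1] (depth 3)
After 'push -9': stack = [0, -1, 1, -9] (depth 4)
After 'over': stack = [0, -1, 1, -9, 1] (depth 5)
After 'dup': stack = [0, -1, 1, -9, 1, 1] (depth 6)
After 'mod': stack = [0, -1, 1, -9, 0] (depth 5)
After 'gt': stack = [0, -1, 1, 0] (depth 4)
After 'pick 2': stack = [0, -1, 1, 0, -1] (depth 5)
After 'push 9': stack = [0, -1, 1, 0, -1, 9] (depth 6)

Answer: 6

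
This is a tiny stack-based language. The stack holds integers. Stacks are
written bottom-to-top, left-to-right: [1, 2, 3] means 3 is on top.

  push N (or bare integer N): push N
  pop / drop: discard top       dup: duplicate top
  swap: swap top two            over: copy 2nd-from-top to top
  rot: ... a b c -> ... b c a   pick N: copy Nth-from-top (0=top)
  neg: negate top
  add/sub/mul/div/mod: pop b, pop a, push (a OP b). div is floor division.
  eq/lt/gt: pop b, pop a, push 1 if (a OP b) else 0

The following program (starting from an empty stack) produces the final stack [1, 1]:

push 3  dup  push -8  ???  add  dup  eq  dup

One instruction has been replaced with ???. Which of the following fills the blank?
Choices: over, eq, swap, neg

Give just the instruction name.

Answer: eq

Derivation:
Stack before ???: [3, 3, -8]
Stack after ???:  [3, 0]
Checking each choice:
  over: produces [3, 3, 1, 1]
  eq: MATCH
  swap: produces [3, 1, 1]
  neg: produces [3, 1, 1]


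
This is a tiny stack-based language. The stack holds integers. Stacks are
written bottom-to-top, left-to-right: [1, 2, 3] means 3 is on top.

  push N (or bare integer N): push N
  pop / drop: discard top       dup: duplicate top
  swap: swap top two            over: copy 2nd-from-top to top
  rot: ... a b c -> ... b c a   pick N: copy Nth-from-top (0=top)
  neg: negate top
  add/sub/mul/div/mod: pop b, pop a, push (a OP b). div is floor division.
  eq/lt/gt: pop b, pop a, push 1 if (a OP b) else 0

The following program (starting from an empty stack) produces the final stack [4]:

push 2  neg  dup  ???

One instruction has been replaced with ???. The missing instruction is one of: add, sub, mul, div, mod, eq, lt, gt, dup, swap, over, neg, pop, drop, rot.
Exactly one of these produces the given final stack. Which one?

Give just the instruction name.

Answer: mul

Derivation:
Stack before ???: [-2, -2]
Stack after ???:  [4]
The instruction that transforms [-2, -2] -> [4] is: mul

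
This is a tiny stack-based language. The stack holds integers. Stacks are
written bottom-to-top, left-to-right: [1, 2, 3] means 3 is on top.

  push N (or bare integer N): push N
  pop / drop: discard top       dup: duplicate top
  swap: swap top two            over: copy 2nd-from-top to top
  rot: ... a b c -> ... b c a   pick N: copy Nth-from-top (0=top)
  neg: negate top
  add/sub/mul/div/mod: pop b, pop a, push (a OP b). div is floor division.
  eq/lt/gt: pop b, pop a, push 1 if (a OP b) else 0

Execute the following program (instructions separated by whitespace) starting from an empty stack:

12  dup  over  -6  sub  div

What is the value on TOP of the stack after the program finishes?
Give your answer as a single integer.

After 'push 12': [12]
After 'dup': [12, 12]
After 'over': [12, 12, 12]
After 'push -6': [12, 12, 12, -6]
After 'sub': [12, 12, 18]
After 'div': [12, 0]

Answer: 0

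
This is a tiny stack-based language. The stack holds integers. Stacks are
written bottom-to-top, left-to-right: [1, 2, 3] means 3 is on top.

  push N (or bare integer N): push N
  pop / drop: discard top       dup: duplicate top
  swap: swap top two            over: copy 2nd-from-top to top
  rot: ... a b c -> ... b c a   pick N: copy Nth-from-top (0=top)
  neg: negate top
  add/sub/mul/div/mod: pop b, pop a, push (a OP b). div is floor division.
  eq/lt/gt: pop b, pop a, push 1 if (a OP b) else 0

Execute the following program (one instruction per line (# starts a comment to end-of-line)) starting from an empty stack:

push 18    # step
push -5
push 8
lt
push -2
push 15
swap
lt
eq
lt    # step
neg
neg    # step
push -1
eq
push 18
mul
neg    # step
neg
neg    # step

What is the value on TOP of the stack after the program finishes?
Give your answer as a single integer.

Answer: 0

Derivation:
After 'push 18': [18]
After 'push -5': [18, -5]
After 'push 8': [18, -5, 8]
After 'lt': [18, 1]
After 'push -2': [18, 1, -2]
After 'push 15': [18, 1, -2, 15]
After 'swap': [18, 1, 15, -2]
After 'lt': [18, 1, 0]
After 'eq': [18, 0]
After 'lt': [0]
After 'neg': [0]
After 'neg': [0]
After 'push -1': [0, -1]
After 'eq': [0]
After 'push 18': [0, 18]
After 'mul': [0]
After 'neg': [0]
After 'neg': [0]
After 'neg': [0]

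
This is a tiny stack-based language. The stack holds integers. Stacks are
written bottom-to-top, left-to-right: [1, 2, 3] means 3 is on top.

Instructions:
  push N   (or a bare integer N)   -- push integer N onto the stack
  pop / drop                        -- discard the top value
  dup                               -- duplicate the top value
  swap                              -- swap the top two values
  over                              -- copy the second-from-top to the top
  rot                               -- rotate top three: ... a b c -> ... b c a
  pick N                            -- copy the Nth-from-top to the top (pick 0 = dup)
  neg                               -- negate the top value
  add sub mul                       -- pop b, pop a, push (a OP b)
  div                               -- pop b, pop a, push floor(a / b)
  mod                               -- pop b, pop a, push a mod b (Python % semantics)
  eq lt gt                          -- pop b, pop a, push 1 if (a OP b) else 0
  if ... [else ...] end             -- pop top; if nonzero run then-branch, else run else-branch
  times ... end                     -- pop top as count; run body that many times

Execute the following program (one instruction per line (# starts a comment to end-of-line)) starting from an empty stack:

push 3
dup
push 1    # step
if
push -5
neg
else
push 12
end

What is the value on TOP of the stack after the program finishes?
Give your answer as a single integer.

Answer: 5

Derivation:
After 'push 3': [3]
After 'dup': [3, 3]
After 'push 1': [3, 3, 1]
After 'if': [3, 3]
After 'push -5': [3, 3, -5]
After 'neg': [3, 3, 5]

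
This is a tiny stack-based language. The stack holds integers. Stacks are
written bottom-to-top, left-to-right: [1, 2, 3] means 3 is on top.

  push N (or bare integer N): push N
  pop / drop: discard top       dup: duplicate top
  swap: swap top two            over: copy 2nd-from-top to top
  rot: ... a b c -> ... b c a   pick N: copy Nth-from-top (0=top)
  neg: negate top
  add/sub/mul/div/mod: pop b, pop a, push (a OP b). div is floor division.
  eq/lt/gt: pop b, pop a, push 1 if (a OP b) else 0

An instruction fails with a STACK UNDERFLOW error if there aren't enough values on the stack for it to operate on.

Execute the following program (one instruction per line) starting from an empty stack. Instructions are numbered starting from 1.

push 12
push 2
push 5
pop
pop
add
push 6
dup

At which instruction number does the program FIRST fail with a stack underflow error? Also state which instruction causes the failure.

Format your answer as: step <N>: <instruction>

Step 1 ('push 12'): stack = [12], depth = 1
Step 2 ('push 2'): stack = [12, 2], depth = 2
Step 3 ('push 5'): stack = [12, 2, 5], depth = 3
Step 4 ('pop'): stack = [12, 2], depth = 2
Step 5 ('pop'): stack = [12], depth = 1
Step 6 ('add'): needs 2 value(s) but depth is 1 — STACK UNDERFLOW

Answer: step 6: add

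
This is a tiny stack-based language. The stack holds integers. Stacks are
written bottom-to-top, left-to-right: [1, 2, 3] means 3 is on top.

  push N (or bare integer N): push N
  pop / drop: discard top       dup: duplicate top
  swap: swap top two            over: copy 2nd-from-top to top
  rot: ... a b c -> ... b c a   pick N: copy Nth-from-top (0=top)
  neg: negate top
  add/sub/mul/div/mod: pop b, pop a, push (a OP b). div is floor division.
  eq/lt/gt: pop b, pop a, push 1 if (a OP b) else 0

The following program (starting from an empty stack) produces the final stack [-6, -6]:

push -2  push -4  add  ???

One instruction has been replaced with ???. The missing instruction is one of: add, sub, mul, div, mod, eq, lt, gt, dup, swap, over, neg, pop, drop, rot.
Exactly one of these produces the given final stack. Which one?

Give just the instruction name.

Stack before ???: [-6]
Stack after ???:  [-6, -6]
The instruction that transforms [-6] -> [-6, -6] is: dup

Answer: dup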